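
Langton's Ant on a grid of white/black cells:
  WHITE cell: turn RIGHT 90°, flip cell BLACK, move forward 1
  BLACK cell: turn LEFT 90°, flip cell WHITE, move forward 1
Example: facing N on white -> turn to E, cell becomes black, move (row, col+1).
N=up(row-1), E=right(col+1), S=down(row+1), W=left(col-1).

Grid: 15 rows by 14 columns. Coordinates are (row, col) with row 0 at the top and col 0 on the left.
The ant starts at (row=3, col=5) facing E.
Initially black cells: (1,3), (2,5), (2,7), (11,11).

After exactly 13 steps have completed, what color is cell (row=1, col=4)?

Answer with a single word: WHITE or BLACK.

Answer: BLACK

Derivation:
Step 1: on WHITE (3,5): turn R to S, flip to black, move to (4,5). |black|=5
Step 2: on WHITE (4,5): turn R to W, flip to black, move to (4,4). |black|=6
Step 3: on WHITE (4,4): turn R to N, flip to black, move to (3,4). |black|=7
Step 4: on WHITE (3,4): turn R to E, flip to black, move to (3,5). |black|=8
Step 5: on BLACK (3,5): turn L to N, flip to white, move to (2,5). |black|=7
Step 6: on BLACK (2,5): turn L to W, flip to white, move to (2,4). |black|=6
Step 7: on WHITE (2,4): turn R to N, flip to black, move to (1,4). |black|=7
Step 8: on WHITE (1,4): turn R to E, flip to black, move to (1,5). |black|=8
Step 9: on WHITE (1,5): turn R to S, flip to black, move to (2,5). |black|=9
Step 10: on WHITE (2,5): turn R to W, flip to black, move to (2,4). |black|=10
Step 11: on BLACK (2,4): turn L to S, flip to white, move to (3,4). |black|=9
Step 12: on BLACK (3,4): turn L to E, flip to white, move to (3,5). |black|=8
Step 13: on WHITE (3,5): turn R to S, flip to black, move to (4,5). |black|=9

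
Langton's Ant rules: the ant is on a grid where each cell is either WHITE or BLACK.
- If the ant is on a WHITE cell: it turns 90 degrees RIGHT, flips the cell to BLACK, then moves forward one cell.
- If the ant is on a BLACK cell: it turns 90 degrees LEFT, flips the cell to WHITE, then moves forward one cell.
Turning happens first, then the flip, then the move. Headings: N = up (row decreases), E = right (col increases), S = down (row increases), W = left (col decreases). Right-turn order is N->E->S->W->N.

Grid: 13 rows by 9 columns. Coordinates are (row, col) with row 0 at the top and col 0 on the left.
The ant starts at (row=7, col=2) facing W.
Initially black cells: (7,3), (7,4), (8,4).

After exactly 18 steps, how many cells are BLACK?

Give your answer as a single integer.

Answer: 9

Derivation:
Step 1: on WHITE (7,2): turn R to N, flip to black, move to (6,2). |black|=4
Step 2: on WHITE (6,2): turn R to E, flip to black, move to (6,3). |black|=5
Step 3: on WHITE (6,3): turn R to S, flip to black, move to (7,3). |black|=6
Step 4: on BLACK (7,3): turn L to E, flip to white, move to (7,4). |black|=5
Step 5: on BLACK (7,4): turn L to N, flip to white, move to (6,4). |black|=4
Step 6: on WHITE (6,4): turn R to E, flip to black, move to (6,5). |black|=5
Step 7: on WHITE (6,5): turn R to S, flip to black, move to (7,5). |black|=6
Step 8: on WHITE (7,5): turn R to W, flip to black, move to (7,4). |black|=7
Step 9: on WHITE (7,4): turn R to N, flip to black, move to (6,4). |black|=8
Step 10: on BLACK (6,4): turn L to W, flip to white, move to (6,3). |black|=7
Step 11: on BLACK (6,3): turn L to S, flip to white, move to (7,3). |black|=6
Step 12: on WHITE (7,3): turn R to W, flip to black, move to (7,2). |black|=7
Step 13: on BLACK (7,2): turn L to S, flip to white, move to (8,2). |black|=6
Step 14: on WHITE (8,2): turn R to W, flip to black, move to (8,1). |black|=7
Step 15: on WHITE (8,1): turn R to N, flip to black, move to (7,1). |black|=8
Step 16: on WHITE (7,1): turn R to E, flip to black, move to (7,2). |black|=9
Step 17: on WHITE (7,2): turn R to S, flip to black, move to (8,2). |black|=10
Step 18: on BLACK (8,2): turn L to E, flip to white, move to (8,3). |black|=9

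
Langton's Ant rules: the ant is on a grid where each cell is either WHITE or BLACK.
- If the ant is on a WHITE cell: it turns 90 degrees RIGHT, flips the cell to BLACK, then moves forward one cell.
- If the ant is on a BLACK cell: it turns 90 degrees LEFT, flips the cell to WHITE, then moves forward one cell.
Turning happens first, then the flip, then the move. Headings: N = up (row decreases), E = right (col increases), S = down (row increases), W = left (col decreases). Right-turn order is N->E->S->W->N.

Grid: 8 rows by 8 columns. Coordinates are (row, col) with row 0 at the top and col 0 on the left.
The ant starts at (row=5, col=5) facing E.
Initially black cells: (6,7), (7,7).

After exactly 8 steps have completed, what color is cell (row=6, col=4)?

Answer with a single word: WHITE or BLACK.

Answer: BLACK

Derivation:
Step 1: on WHITE (5,5): turn R to S, flip to black, move to (6,5). |black|=3
Step 2: on WHITE (6,5): turn R to W, flip to black, move to (6,4). |black|=4
Step 3: on WHITE (6,4): turn R to N, flip to black, move to (5,4). |black|=5
Step 4: on WHITE (5,4): turn R to E, flip to black, move to (5,5). |black|=6
Step 5: on BLACK (5,5): turn L to N, flip to white, move to (4,5). |black|=5
Step 6: on WHITE (4,5): turn R to E, flip to black, move to (4,6). |black|=6
Step 7: on WHITE (4,6): turn R to S, flip to black, move to (5,6). |black|=7
Step 8: on WHITE (5,6): turn R to W, flip to black, move to (5,5). |black|=8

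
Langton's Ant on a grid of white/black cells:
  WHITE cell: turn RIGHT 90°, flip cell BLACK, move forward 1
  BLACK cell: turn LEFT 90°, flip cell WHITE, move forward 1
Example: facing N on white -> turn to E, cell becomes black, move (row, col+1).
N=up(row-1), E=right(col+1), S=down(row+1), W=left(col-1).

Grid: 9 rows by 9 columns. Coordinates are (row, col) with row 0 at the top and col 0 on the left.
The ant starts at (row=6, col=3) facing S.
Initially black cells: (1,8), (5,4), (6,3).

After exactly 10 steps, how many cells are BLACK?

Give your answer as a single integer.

Step 1: on BLACK (6,3): turn L to E, flip to white, move to (6,4). |black|=2
Step 2: on WHITE (6,4): turn R to S, flip to black, move to (7,4). |black|=3
Step 3: on WHITE (7,4): turn R to W, flip to black, move to (7,3). |black|=4
Step 4: on WHITE (7,3): turn R to N, flip to black, move to (6,3). |black|=5
Step 5: on WHITE (6,3): turn R to E, flip to black, move to (6,4). |black|=6
Step 6: on BLACK (6,4): turn L to N, flip to white, move to (5,4). |black|=5
Step 7: on BLACK (5,4): turn L to W, flip to white, move to (5,3). |black|=4
Step 8: on WHITE (5,3): turn R to N, flip to black, move to (4,3). |black|=5
Step 9: on WHITE (4,3): turn R to E, flip to black, move to (4,4). |black|=6
Step 10: on WHITE (4,4): turn R to S, flip to black, move to (5,4). |black|=7

Answer: 7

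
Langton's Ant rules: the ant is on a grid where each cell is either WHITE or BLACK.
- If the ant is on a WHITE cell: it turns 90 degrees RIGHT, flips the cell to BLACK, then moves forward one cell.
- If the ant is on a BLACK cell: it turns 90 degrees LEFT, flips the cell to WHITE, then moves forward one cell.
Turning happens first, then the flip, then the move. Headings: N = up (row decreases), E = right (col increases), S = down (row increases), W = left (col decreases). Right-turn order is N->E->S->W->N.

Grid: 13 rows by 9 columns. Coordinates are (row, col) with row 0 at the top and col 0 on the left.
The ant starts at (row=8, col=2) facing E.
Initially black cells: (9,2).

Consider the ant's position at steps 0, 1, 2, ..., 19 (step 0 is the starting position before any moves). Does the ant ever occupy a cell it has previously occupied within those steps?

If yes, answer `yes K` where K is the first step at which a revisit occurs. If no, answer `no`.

Answer: yes 5

Derivation:
Step 1: on WHITE (8,2): turn R to S, flip to black, move to (9,2). |black|=2 — new cell
Step 2: on BLACK (9,2): turn L to E, flip to white, move to (9,3). |black|=1 — new cell
Step 3: on WHITE (9,3): turn R to S, flip to black, move to (10,3). |black|=2 — new cell
Step 4: on WHITE (10,3): turn R to W, flip to black, move to (10,2). |black|=3 — new cell
Step 5: on WHITE (10,2): turn R to N, flip to black, move to (9,2). |black|=4 — REVISIT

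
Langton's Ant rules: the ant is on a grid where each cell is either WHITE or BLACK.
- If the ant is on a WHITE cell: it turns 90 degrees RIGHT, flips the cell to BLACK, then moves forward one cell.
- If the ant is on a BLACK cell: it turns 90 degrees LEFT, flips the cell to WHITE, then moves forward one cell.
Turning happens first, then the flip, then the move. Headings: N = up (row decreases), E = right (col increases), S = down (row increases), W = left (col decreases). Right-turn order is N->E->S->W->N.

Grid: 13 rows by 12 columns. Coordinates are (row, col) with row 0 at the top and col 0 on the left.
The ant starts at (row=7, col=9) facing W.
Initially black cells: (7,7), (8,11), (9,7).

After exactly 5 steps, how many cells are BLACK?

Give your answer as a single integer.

Answer: 6

Derivation:
Step 1: on WHITE (7,9): turn R to N, flip to black, move to (6,9). |black|=4
Step 2: on WHITE (6,9): turn R to E, flip to black, move to (6,10). |black|=5
Step 3: on WHITE (6,10): turn R to S, flip to black, move to (7,10). |black|=6
Step 4: on WHITE (7,10): turn R to W, flip to black, move to (7,9). |black|=7
Step 5: on BLACK (7,9): turn L to S, flip to white, move to (8,9). |black|=6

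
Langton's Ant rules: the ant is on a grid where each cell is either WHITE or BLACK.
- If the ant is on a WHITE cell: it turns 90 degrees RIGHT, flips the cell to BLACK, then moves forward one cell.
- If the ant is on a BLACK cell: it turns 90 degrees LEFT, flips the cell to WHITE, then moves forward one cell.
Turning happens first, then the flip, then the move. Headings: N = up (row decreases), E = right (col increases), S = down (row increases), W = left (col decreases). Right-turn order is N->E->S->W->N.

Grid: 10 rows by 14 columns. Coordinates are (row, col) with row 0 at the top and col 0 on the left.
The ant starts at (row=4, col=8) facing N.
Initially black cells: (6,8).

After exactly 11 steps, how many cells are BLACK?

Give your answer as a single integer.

Answer: 8

Derivation:
Step 1: on WHITE (4,8): turn R to E, flip to black, move to (4,9). |black|=2
Step 2: on WHITE (4,9): turn R to S, flip to black, move to (5,9). |black|=3
Step 3: on WHITE (5,9): turn R to W, flip to black, move to (5,8). |black|=4
Step 4: on WHITE (5,8): turn R to N, flip to black, move to (4,8). |black|=5
Step 5: on BLACK (4,8): turn L to W, flip to white, move to (4,7). |black|=4
Step 6: on WHITE (4,7): turn R to N, flip to black, move to (3,7). |black|=5
Step 7: on WHITE (3,7): turn R to E, flip to black, move to (3,8). |black|=6
Step 8: on WHITE (3,8): turn R to S, flip to black, move to (4,8). |black|=7
Step 9: on WHITE (4,8): turn R to W, flip to black, move to (4,7). |black|=8
Step 10: on BLACK (4,7): turn L to S, flip to white, move to (5,7). |black|=7
Step 11: on WHITE (5,7): turn R to W, flip to black, move to (5,6). |black|=8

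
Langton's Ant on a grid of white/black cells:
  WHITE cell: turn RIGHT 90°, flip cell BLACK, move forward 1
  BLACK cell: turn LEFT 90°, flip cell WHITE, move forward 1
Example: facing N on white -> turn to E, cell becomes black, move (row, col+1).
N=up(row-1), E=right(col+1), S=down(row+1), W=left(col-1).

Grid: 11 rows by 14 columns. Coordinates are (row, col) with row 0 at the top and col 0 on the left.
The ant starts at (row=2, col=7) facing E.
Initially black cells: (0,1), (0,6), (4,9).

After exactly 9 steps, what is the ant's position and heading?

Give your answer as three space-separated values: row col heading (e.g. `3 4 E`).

Step 1: on WHITE (2,7): turn R to S, flip to black, move to (3,7). |black|=4
Step 2: on WHITE (3,7): turn R to W, flip to black, move to (3,6). |black|=5
Step 3: on WHITE (3,6): turn R to N, flip to black, move to (2,6). |black|=6
Step 4: on WHITE (2,6): turn R to E, flip to black, move to (2,7). |black|=7
Step 5: on BLACK (2,7): turn L to N, flip to white, move to (1,7). |black|=6
Step 6: on WHITE (1,7): turn R to E, flip to black, move to (1,8). |black|=7
Step 7: on WHITE (1,8): turn R to S, flip to black, move to (2,8). |black|=8
Step 8: on WHITE (2,8): turn R to W, flip to black, move to (2,7). |black|=9
Step 9: on WHITE (2,7): turn R to N, flip to black, move to (1,7). |black|=10

Answer: 1 7 N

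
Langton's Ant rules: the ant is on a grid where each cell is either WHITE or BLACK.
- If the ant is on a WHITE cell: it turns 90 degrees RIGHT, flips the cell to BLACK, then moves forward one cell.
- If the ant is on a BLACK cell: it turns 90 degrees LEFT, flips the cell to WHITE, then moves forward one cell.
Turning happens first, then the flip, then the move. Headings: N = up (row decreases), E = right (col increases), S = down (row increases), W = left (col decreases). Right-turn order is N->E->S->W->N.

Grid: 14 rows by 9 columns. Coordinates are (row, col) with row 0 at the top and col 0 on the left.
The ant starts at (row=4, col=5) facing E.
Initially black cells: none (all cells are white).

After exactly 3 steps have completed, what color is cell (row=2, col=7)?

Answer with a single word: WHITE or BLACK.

Step 1: on WHITE (4,5): turn R to S, flip to black, move to (5,5). |black|=1
Step 2: on WHITE (5,5): turn R to W, flip to black, move to (5,4). |black|=2
Step 3: on WHITE (5,4): turn R to N, flip to black, move to (4,4). |black|=3

Answer: WHITE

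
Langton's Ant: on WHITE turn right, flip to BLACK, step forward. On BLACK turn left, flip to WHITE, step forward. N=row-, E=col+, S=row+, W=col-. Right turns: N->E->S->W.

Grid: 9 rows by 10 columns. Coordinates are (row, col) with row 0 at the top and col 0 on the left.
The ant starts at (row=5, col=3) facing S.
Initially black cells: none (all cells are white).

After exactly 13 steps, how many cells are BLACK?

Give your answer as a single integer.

Answer: 9

Derivation:
Step 1: on WHITE (5,3): turn R to W, flip to black, move to (5,2). |black|=1
Step 2: on WHITE (5,2): turn R to N, flip to black, move to (4,2). |black|=2
Step 3: on WHITE (4,2): turn R to E, flip to black, move to (4,3). |black|=3
Step 4: on WHITE (4,3): turn R to S, flip to black, move to (5,3). |black|=4
Step 5: on BLACK (5,3): turn L to E, flip to white, move to (5,4). |black|=3
Step 6: on WHITE (5,4): turn R to S, flip to black, move to (6,4). |black|=4
Step 7: on WHITE (6,4): turn R to W, flip to black, move to (6,3). |black|=5
Step 8: on WHITE (6,3): turn R to N, flip to black, move to (5,3). |black|=6
Step 9: on WHITE (5,3): turn R to E, flip to black, move to (5,4). |black|=7
Step 10: on BLACK (5,4): turn L to N, flip to white, move to (4,4). |black|=6
Step 11: on WHITE (4,4): turn R to E, flip to black, move to (4,5). |black|=7
Step 12: on WHITE (4,5): turn R to S, flip to black, move to (5,5). |black|=8
Step 13: on WHITE (5,5): turn R to W, flip to black, move to (5,4). |black|=9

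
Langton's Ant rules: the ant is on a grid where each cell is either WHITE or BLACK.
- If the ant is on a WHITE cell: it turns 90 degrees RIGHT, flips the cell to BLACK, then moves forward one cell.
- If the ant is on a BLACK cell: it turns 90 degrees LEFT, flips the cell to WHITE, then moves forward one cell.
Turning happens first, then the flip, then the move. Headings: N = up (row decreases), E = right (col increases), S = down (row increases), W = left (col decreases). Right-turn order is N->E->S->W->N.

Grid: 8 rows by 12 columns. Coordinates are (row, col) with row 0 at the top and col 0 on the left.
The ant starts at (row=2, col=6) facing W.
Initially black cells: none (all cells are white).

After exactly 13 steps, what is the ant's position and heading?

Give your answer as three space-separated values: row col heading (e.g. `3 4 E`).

Answer: 3 6 N

Derivation:
Step 1: on WHITE (2,6): turn R to N, flip to black, move to (1,6). |black|=1
Step 2: on WHITE (1,6): turn R to E, flip to black, move to (1,7). |black|=2
Step 3: on WHITE (1,7): turn R to S, flip to black, move to (2,7). |black|=3
Step 4: on WHITE (2,7): turn R to W, flip to black, move to (2,6). |black|=4
Step 5: on BLACK (2,6): turn L to S, flip to white, move to (3,6). |black|=3
Step 6: on WHITE (3,6): turn R to W, flip to black, move to (3,5). |black|=4
Step 7: on WHITE (3,5): turn R to N, flip to black, move to (2,5). |black|=5
Step 8: on WHITE (2,5): turn R to E, flip to black, move to (2,6). |black|=6
Step 9: on WHITE (2,6): turn R to S, flip to black, move to (3,6). |black|=7
Step 10: on BLACK (3,6): turn L to E, flip to white, move to (3,7). |black|=6
Step 11: on WHITE (3,7): turn R to S, flip to black, move to (4,7). |black|=7
Step 12: on WHITE (4,7): turn R to W, flip to black, move to (4,6). |black|=8
Step 13: on WHITE (4,6): turn R to N, flip to black, move to (3,6). |black|=9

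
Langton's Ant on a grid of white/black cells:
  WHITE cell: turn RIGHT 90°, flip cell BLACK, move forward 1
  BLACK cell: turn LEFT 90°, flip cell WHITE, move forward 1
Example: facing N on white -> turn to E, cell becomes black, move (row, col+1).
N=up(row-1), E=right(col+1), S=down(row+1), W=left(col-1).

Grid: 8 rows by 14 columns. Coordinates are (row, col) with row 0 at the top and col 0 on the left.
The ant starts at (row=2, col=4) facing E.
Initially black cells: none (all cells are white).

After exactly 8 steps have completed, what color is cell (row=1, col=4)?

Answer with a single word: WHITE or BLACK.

Step 1: on WHITE (2,4): turn R to S, flip to black, move to (3,4). |black|=1
Step 2: on WHITE (3,4): turn R to W, flip to black, move to (3,3). |black|=2
Step 3: on WHITE (3,3): turn R to N, flip to black, move to (2,3). |black|=3
Step 4: on WHITE (2,3): turn R to E, flip to black, move to (2,4). |black|=4
Step 5: on BLACK (2,4): turn L to N, flip to white, move to (1,4). |black|=3
Step 6: on WHITE (1,4): turn R to E, flip to black, move to (1,5). |black|=4
Step 7: on WHITE (1,5): turn R to S, flip to black, move to (2,5). |black|=5
Step 8: on WHITE (2,5): turn R to W, flip to black, move to (2,4). |black|=6

Answer: BLACK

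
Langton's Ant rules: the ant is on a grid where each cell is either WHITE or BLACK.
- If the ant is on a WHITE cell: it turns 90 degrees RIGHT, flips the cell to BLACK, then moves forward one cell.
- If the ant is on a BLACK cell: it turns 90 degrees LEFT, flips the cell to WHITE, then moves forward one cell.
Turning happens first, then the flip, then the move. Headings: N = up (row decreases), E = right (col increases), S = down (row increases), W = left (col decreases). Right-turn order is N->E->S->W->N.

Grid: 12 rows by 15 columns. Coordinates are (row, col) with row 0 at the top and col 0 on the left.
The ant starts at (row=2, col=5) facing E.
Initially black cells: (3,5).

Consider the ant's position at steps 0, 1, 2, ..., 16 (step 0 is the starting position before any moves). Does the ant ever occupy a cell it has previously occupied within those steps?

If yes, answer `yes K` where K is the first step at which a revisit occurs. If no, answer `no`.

Step 1: on WHITE (2,5): turn R to S, flip to black, move to (3,5). |black|=2 — new cell
Step 2: on BLACK (3,5): turn L to E, flip to white, move to (3,6). |black|=1 — new cell
Step 3: on WHITE (3,6): turn R to S, flip to black, move to (4,6). |black|=2 — new cell
Step 4: on WHITE (4,6): turn R to W, flip to black, move to (4,5). |black|=3 — new cell
Step 5: on WHITE (4,5): turn R to N, flip to black, move to (3,5). |black|=4 — REVISIT

Answer: yes 5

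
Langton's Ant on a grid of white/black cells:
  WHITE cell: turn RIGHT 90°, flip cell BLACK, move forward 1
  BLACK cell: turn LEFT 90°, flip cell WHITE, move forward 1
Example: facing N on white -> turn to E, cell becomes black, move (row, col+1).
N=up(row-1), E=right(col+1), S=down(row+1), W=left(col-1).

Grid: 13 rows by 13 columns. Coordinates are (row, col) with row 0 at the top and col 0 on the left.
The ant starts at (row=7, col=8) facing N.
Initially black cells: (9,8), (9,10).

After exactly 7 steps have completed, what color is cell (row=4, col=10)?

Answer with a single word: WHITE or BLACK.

Step 1: on WHITE (7,8): turn R to E, flip to black, move to (7,9). |black|=3
Step 2: on WHITE (7,9): turn R to S, flip to black, move to (8,9). |black|=4
Step 3: on WHITE (8,9): turn R to W, flip to black, move to (8,8). |black|=5
Step 4: on WHITE (8,8): turn R to N, flip to black, move to (7,8). |black|=6
Step 5: on BLACK (7,8): turn L to W, flip to white, move to (7,7). |black|=5
Step 6: on WHITE (7,7): turn R to N, flip to black, move to (6,7). |black|=6
Step 7: on WHITE (6,7): turn R to E, flip to black, move to (6,8). |black|=7

Answer: WHITE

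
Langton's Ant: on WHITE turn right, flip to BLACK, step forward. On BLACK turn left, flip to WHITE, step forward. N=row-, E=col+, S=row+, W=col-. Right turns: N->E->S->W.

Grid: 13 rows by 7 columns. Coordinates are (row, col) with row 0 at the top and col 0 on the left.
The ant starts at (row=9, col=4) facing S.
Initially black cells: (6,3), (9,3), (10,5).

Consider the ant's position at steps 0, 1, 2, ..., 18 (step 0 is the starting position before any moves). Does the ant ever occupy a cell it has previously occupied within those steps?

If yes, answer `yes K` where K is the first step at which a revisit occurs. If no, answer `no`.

Step 1: on WHITE (9,4): turn R to W, flip to black, move to (9,3). |black|=4 — new cell
Step 2: on BLACK (9,3): turn L to S, flip to white, move to (10,3). |black|=3 — new cell
Step 3: on WHITE (10,3): turn R to W, flip to black, move to (10,2). |black|=4 — new cell
Step 4: on WHITE (10,2): turn R to N, flip to black, move to (9,2). |black|=5 — new cell
Step 5: on WHITE (9,2): turn R to E, flip to black, move to (9,3). |black|=6 — REVISIT

Answer: yes 5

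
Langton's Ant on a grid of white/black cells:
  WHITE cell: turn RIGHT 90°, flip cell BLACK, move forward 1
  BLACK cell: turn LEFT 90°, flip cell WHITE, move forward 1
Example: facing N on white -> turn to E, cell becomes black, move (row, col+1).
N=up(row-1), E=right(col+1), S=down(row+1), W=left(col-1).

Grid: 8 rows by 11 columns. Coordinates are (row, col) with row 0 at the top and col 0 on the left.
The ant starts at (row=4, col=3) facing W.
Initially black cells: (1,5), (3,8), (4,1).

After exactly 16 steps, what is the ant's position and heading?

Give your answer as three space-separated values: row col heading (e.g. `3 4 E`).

Step 1: on WHITE (4,3): turn R to N, flip to black, move to (3,3). |black|=4
Step 2: on WHITE (3,3): turn R to E, flip to black, move to (3,4). |black|=5
Step 3: on WHITE (3,4): turn R to S, flip to black, move to (4,4). |black|=6
Step 4: on WHITE (4,4): turn R to W, flip to black, move to (4,3). |black|=7
Step 5: on BLACK (4,3): turn L to S, flip to white, move to (5,3). |black|=6
Step 6: on WHITE (5,3): turn R to W, flip to black, move to (5,2). |black|=7
Step 7: on WHITE (5,2): turn R to N, flip to black, move to (4,2). |black|=8
Step 8: on WHITE (4,2): turn R to E, flip to black, move to (4,3). |black|=9
Step 9: on WHITE (4,3): turn R to S, flip to black, move to (5,3). |black|=10
Step 10: on BLACK (5,3): turn L to E, flip to white, move to (5,4). |black|=9
Step 11: on WHITE (5,4): turn R to S, flip to black, move to (6,4). |black|=10
Step 12: on WHITE (6,4): turn R to W, flip to black, move to (6,3). |black|=11
Step 13: on WHITE (6,3): turn R to N, flip to black, move to (5,3). |black|=12
Step 14: on WHITE (5,3): turn R to E, flip to black, move to (5,4). |black|=13
Step 15: on BLACK (5,4): turn L to N, flip to white, move to (4,4). |black|=12
Step 16: on BLACK (4,4): turn L to W, flip to white, move to (4,3). |black|=11

Answer: 4 3 W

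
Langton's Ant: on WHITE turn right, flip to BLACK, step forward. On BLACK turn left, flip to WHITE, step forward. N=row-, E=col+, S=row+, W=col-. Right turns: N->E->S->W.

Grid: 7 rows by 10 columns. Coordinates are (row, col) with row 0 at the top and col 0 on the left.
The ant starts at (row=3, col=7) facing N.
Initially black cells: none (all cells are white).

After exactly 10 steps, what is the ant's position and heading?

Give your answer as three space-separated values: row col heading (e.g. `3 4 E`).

Answer: 4 6 S

Derivation:
Step 1: on WHITE (3,7): turn R to E, flip to black, move to (3,8). |black|=1
Step 2: on WHITE (3,8): turn R to S, flip to black, move to (4,8). |black|=2
Step 3: on WHITE (4,8): turn R to W, flip to black, move to (4,7). |black|=3
Step 4: on WHITE (4,7): turn R to N, flip to black, move to (3,7). |black|=4
Step 5: on BLACK (3,7): turn L to W, flip to white, move to (3,6). |black|=3
Step 6: on WHITE (3,6): turn R to N, flip to black, move to (2,6). |black|=4
Step 7: on WHITE (2,6): turn R to E, flip to black, move to (2,7). |black|=5
Step 8: on WHITE (2,7): turn R to S, flip to black, move to (3,7). |black|=6
Step 9: on WHITE (3,7): turn R to W, flip to black, move to (3,6). |black|=7
Step 10: on BLACK (3,6): turn L to S, flip to white, move to (4,6). |black|=6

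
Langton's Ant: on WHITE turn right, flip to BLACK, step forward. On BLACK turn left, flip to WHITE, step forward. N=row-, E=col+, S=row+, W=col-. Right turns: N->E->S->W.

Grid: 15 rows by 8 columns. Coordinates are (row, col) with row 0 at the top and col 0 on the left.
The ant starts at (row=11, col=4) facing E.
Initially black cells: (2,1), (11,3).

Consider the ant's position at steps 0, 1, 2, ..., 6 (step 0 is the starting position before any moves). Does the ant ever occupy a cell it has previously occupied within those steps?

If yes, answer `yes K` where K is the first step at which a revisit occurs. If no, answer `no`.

Step 1: on WHITE (11,4): turn R to S, flip to black, move to (12,4). |black|=3 — new cell
Step 2: on WHITE (12,4): turn R to W, flip to black, move to (12,3). |black|=4 — new cell
Step 3: on WHITE (12,3): turn R to N, flip to black, move to (11,3). |black|=5 — new cell
Step 4: on BLACK (11,3): turn L to W, flip to white, move to (11,2). |black|=4 — new cell
Step 5: on WHITE (11,2): turn R to N, flip to black, move to (10,2). |black|=5 — new cell
Step 6: on WHITE (10,2): turn R to E, flip to black, move to (10,3). |black|=6 — new cell
No revisit within 6 steps.

Answer: no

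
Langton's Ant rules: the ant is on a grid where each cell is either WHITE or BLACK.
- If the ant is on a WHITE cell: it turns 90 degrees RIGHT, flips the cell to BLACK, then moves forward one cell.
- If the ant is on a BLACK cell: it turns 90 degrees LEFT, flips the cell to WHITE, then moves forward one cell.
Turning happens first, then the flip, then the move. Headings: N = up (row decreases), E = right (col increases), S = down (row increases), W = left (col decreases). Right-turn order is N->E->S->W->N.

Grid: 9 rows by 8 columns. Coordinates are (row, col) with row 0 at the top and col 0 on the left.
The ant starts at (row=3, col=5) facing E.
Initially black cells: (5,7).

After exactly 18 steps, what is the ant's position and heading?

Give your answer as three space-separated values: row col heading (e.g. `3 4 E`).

Step 1: on WHITE (3,5): turn R to S, flip to black, move to (4,5). |black|=2
Step 2: on WHITE (4,5): turn R to W, flip to black, move to (4,4). |black|=3
Step 3: on WHITE (4,4): turn R to N, flip to black, move to (3,4). |black|=4
Step 4: on WHITE (3,4): turn R to E, flip to black, move to (3,5). |black|=5
Step 5: on BLACK (3,5): turn L to N, flip to white, move to (2,5). |black|=4
Step 6: on WHITE (2,5): turn R to E, flip to black, move to (2,6). |black|=5
Step 7: on WHITE (2,6): turn R to S, flip to black, move to (3,6). |black|=6
Step 8: on WHITE (3,6): turn R to W, flip to black, move to (3,5). |black|=7
Step 9: on WHITE (3,5): turn R to N, flip to black, move to (2,5). |black|=8
Step 10: on BLACK (2,5): turn L to W, flip to white, move to (2,4). |black|=7
Step 11: on WHITE (2,4): turn R to N, flip to black, move to (1,4). |black|=8
Step 12: on WHITE (1,4): turn R to E, flip to black, move to (1,5). |black|=9
Step 13: on WHITE (1,5): turn R to S, flip to black, move to (2,5). |black|=10
Step 14: on WHITE (2,5): turn R to W, flip to black, move to (2,4). |black|=11
Step 15: on BLACK (2,4): turn L to S, flip to white, move to (3,4). |black|=10
Step 16: on BLACK (3,4): turn L to E, flip to white, move to (3,5). |black|=9
Step 17: on BLACK (3,5): turn L to N, flip to white, move to (2,5). |black|=8
Step 18: on BLACK (2,5): turn L to W, flip to white, move to (2,4). |black|=7

Answer: 2 4 W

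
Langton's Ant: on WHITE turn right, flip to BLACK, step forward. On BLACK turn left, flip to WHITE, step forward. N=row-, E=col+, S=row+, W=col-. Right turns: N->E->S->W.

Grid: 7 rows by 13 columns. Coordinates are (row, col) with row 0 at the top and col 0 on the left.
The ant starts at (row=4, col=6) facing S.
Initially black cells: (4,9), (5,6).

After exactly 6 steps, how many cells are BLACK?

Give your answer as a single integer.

Answer: 6

Derivation:
Step 1: on WHITE (4,6): turn R to W, flip to black, move to (4,5). |black|=3
Step 2: on WHITE (4,5): turn R to N, flip to black, move to (3,5). |black|=4
Step 3: on WHITE (3,5): turn R to E, flip to black, move to (3,6). |black|=5
Step 4: on WHITE (3,6): turn R to S, flip to black, move to (4,6). |black|=6
Step 5: on BLACK (4,6): turn L to E, flip to white, move to (4,7). |black|=5
Step 6: on WHITE (4,7): turn R to S, flip to black, move to (5,7). |black|=6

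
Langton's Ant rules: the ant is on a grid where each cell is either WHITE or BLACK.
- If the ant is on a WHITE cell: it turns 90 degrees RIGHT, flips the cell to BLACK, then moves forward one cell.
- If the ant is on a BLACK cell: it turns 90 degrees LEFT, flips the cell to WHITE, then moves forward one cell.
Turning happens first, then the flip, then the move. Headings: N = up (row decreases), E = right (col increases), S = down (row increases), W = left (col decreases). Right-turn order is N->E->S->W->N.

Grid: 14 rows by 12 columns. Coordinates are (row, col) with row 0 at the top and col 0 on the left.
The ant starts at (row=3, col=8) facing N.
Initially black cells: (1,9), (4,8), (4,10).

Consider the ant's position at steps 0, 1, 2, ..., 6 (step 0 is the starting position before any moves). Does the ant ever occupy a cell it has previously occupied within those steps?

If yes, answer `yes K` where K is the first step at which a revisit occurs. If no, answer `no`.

Answer: no

Derivation:
Step 1: on WHITE (3,8): turn R to E, flip to black, move to (3,9). |black|=4 — new cell
Step 2: on WHITE (3,9): turn R to S, flip to black, move to (4,9). |black|=5 — new cell
Step 3: on WHITE (4,9): turn R to W, flip to black, move to (4,8). |black|=6 — new cell
Step 4: on BLACK (4,8): turn L to S, flip to white, move to (5,8). |black|=5 — new cell
Step 5: on WHITE (5,8): turn R to W, flip to black, move to (5,7). |black|=6 — new cell
Step 6: on WHITE (5,7): turn R to N, flip to black, move to (4,7). |black|=7 — new cell
No revisit within 6 steps.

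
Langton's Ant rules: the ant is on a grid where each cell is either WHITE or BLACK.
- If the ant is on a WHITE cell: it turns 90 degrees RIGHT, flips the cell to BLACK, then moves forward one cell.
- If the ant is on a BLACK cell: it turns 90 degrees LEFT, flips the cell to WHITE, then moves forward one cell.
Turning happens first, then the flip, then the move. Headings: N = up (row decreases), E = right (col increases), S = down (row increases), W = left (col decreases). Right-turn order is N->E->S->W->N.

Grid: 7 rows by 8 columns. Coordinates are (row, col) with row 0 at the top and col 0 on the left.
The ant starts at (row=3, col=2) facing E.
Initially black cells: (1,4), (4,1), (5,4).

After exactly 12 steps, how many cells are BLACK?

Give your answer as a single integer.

Answer: 11

Derivation:
Step 1: on WHITE (3,2): turn R to S, flip to black, move to (4,2). |black|=4
Step 2: on WHITE (4,2): turn R to W, flip to black, move to (4,1). |black|=5
Step 3: on BLACK (4,1): turn L to S, flip to white, move to (5,1). |black|=4
Step 4: on WHITE (5,1): turn R to W, flip to black, move to (5,0). |black|=5
Step 5: on WHITE (5,0): turn R to N, flip to black, move to (4,0). |black|=6
Step 6: on WHITE (4,0): turn R to E, flip to black, move to (4,1). |black|=7
Step 7: on WHITE (4,1): turn R to S, flip to black, move to (5,1). |black|=8
Step 8: on BLACK (5,1): turn L to E, flip to white, move to (5,2). |black|=7
Step 9: on WHITE (5,2): turn R to S, flip to black, move to (6,2). |black|=8
Step 10: on WHITE (6,2): turn R to W, flip to black, move to (6,1). |black|=9
Step 11: on WHITE (6,1): turn R to N, flip to black, move to (5,1). |black|=10
Step 12: on WHITE (5,1): turn R to E, flip to black, move to (5,2). |black|=11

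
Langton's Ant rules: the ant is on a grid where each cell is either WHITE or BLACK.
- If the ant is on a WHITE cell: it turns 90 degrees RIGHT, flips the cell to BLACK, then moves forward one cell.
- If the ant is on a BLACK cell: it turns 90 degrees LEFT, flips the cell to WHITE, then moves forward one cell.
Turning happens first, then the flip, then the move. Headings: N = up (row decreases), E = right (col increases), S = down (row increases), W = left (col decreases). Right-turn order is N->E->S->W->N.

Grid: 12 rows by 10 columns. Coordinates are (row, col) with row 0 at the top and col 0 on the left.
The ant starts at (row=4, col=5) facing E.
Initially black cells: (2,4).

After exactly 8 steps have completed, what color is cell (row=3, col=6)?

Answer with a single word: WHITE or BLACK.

Step 1: on WHITE (4,5): turn R to S, flip to black, move to (5,5). |black|=2
Step 2: on WHITE (5,5): turn R to W, flip to black, move to (5,4). |black|=3
Step 3: on WHITE (5,4): turn R to N, flip to black, move to (4,4). |black|=4
Step 4: on WHITE (4,4): turn R to E, flip to black, move to (4,5). |black|=5
Step 5: on BLACK (4,5): turn L to N, flip to white, move to (3,5). |black|=4
Step 6: on WHITE (3,5): turn R to E, flip to black, move to (3,6). |black|=5
Step 7: on WHITE (3,6): turn R to S, flip to black, move to (4,6). |black|=6
Step 8: on WHITE (4,6): turn R to W, flip to black, move to (4,5). |black|=7

Answer: BLACK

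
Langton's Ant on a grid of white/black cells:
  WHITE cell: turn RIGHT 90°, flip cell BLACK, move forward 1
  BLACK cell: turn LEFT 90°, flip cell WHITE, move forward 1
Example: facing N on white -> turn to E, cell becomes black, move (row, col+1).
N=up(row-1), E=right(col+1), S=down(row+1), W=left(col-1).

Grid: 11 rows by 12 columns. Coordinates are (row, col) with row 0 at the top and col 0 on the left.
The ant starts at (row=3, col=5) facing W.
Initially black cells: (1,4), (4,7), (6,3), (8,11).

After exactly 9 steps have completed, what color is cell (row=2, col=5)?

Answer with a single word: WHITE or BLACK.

Step 1: on WHITE (3,5): turn R to N, flip to black, move to (2,5). |black|=5
Step 2: on WHITE (2,5): turn R to E, flip to black, move to (2,6). |black|=6
Step 3: on WHITE (2,6): turn R to S, flip to black, move to (3,6). |black|=7
Step 4: on WHITE (3,6): turn R to W, flip to black, move to (3,5). |black|=8
Step 5: on BLACK (3,5): turn L to S, flip to white, move to (4,5). |black|=7
Step 6: on WHITE (4,5): turn R to W, flip to black, move to (4,4). |black|=8
Step 7: on WHITE (4,4): turn R to N, flip to black, move to (3,4). |black|=9
Step 8: on WHITE (3,4): turn R to E, flip to black, move to (3,5). |black|=10
Step 9: on WHITE (3,5): turn R to S, flip to black, move to (4,5). |black|=11

Answer: BLACK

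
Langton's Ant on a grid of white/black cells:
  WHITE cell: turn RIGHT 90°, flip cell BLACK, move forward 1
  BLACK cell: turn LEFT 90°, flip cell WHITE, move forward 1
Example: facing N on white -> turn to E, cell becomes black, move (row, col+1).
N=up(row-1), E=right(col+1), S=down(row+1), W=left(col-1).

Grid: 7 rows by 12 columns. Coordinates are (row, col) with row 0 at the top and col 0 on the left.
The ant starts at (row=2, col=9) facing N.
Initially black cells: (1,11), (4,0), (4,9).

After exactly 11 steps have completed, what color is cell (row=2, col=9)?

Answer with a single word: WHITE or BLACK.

Step 1: on WHITE (2,9): turn R to E, flip to black, move to (2,10). |black|=4
Step 2: on WHITE (2,10): turn R to S, flip to black, move to (3,10). |black|=5
Step 3: on WHITE (3,10): turn R to W, flip to black, move to (3,9). |black|=6
Step 4: on WHITE (3,9): turn R to N, flip to black, move to (2,9). |black|=7
Step 5: on BLACK (2,9): turn L to W, flip to white, move to (2,8). |black|=6
Step 6: on WHITE (2,8): turn R to N, flip to black, move to (1,8). |black|=7
Step 7: on WHITE (1,8): turn R to E, flip to black, move to (1,9). |black|=8
Step 8: on WHITE (1,9): turn R to S, flip to black, move to (2,9). |black|=9
Step 9: on WHITE (2,9): turn R to W, flip to black, move to (2,8). |black|=10
Step 10: on BLACK (2,8): turn L to S, flip to white, move to (3,8). |black|=9
Step 11: on WHITE (3,8): turn R to W, flip to black, move to (3,7). |black|=10

Answer: BLACK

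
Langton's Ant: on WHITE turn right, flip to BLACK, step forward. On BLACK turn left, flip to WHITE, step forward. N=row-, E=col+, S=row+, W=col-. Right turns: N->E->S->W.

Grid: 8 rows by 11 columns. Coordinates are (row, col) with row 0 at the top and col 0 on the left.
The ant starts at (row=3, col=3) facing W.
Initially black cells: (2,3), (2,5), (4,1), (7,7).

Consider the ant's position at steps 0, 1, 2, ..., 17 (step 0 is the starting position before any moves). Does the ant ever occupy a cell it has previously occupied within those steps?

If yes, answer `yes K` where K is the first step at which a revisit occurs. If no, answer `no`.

Step 1: on WHITE (3,3): turn R to N, flip to black, move to (2,3). |black|=5 — new cell
Step 2: on BLACK (2,3): turn L to W, flip to white, move to (2,2). |black|=4 — new cell
Step 3: on WHITE (2,2): turn R to N, flip to black, move to (1,2). |black|=5 — new cell
Step 4: on WHITE (1,2): turn R to E, flip to black, move to (1,3). |black|=6 — new cell
Step 5: on WHITE (1,3): turn R to S, flip to black, move to (2,3). |black|=7 — REVISIT

Answer: yes 5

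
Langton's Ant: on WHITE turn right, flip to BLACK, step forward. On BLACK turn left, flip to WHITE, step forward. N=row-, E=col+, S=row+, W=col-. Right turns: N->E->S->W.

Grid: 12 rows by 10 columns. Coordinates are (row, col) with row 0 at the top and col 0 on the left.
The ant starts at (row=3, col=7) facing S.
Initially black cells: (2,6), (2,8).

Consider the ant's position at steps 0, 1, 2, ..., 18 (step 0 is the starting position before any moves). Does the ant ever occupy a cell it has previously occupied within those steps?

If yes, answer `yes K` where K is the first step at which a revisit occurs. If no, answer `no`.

Step 1: on WHITE (3,7): turn R to W, flip to black, move to (3,6). |black|=3 — new cell
Step 2: on WHITE (3,6): turn R to N, flip to black, move to (2,6). |black|=4 — new cell
Step 3: on BLACK (2,6): turn L to W, flip to white, move to (2,5). |black|=3 — new cell
Step 4: on WHITE (2,5): turn R to N, flip to black, move to (1,5). |black|=4 — new cell
Step 5: on WHITE (1,5): turn R to E, flip to black, move to (1,6). |black|=5 — new cell
Step 6: on WHITE (1,6): turn R to S, flip to black, move to (2,6). |black|=6 — REVISIT

Answer: yes 6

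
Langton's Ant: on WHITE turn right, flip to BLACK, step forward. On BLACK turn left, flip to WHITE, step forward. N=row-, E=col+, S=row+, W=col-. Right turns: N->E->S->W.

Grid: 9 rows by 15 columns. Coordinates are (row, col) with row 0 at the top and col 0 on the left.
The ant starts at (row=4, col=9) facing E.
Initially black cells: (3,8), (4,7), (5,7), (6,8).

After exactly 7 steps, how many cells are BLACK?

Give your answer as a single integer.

Step 1: on WHITE (4,9): turn R to S, flip to black, move to (5,9). |black|=5
Step 2: on WHITE (5,9): turn R to W, flip to black, move to (5,8). |black|=6
Step 3: on WHITE (5,8): turn R to N, flip to black, move to (4,8). |black|=7
Step 4: on WHITE (4,8): turn R to E, flip to black, move to (4,9). |black|=8
Step 5: on BLACK (4,9): turn L to N, flip to white, move to (3,9). |black|=7
Step 6: on WHITE (3,9): turn R to E, flip to black, move to (3,10). |black|=8
Step 7: on WHITE (3,10): turn R to S, flip to black, move to (4,10). |black|=9

Answer: 9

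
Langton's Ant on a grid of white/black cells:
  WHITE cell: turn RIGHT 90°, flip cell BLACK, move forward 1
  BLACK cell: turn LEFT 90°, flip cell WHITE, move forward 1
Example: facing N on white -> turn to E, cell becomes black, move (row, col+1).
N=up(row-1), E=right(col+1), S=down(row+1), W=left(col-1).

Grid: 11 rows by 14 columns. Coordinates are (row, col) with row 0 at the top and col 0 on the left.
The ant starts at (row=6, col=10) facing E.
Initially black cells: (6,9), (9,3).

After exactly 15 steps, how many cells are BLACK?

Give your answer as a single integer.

Answer: 9

Derivation:
Step 1: on WHITE (6,10): turn R to S, flip to black, move to (7,10). |black|=3
Step 2: on WHITE (7,10): turn R to W, flip to black, move to (7,9). |black|=4
Step 3: on WHITE (7,9): turn R to N, flip to black, move to (6,9). |black|=5
Step 4: on BLACK (6,9): turn L to W, flip to white, move to (6,8). |black|=4
Step 5: on WHITE (6,8): turn R to N, flip to black, move to (5,8). |black|=5
Step 6: on WHITE (5,8): turn R to E, flip to black, move to (5,9). |black|=6
Step 7: on WHITE (5,9): turn R to S, flip to black, move to (6,9). |black|=7
Step 8: on WHITE (6,9): turn R to W, flip to black, move to (6,8). |black|=8
Step 9: on BLACK (6,8): turn L to S, flip to white, move to (7,8). |black|=7
Step 10: on WHITE (7,8): turn R to W, flip to black, move to (7,7). |black|=8
Step 11: on WHITE (7,7): turn R to N, flip to black, move to (6,7). |black|=9
Step 12: on WHITE (6,7): turn R to E, flip to black, move to (6,8). |black|=10
Step 13: on WHITE (6,8): turn R to S, flip to black, move to (7,8). |black|=11
Step 14: on BLACK (7,8): turn L to E, flip to white, move to (7,9). |black|=10
Step 15: on BLACK (7,9): turn L to N, flip to white, move to (6,9). |black|=9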